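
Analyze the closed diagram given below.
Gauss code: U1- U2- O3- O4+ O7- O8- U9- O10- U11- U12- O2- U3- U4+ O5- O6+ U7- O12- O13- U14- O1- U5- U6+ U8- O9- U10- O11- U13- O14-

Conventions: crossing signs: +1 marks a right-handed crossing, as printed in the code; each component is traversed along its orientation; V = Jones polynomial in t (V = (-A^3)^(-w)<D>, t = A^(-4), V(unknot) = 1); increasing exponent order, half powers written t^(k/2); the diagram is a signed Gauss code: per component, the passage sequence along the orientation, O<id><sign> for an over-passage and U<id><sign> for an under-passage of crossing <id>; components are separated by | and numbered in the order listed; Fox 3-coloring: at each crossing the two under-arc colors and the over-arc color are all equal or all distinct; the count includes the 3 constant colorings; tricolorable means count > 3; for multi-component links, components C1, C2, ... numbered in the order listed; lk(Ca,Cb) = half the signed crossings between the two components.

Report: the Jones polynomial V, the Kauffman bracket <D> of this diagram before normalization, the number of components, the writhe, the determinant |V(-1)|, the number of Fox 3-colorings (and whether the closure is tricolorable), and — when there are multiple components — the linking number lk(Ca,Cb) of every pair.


V = -t^-12 + t^-11 - t^-10 + t^-9 - t^-8 + t^-6 + t^-4
<D> = A^-14 + A^-6 - A^2 + A^6 - A^10 + A^14 - A^18 (w = -10)
1 component over 14 crossings, w = -10
9 Fox colorings among 3^14, |V(-1)| = 3: tricolorable
why: |V(-1)| = 3: so tricolorable, since 3 divides 3


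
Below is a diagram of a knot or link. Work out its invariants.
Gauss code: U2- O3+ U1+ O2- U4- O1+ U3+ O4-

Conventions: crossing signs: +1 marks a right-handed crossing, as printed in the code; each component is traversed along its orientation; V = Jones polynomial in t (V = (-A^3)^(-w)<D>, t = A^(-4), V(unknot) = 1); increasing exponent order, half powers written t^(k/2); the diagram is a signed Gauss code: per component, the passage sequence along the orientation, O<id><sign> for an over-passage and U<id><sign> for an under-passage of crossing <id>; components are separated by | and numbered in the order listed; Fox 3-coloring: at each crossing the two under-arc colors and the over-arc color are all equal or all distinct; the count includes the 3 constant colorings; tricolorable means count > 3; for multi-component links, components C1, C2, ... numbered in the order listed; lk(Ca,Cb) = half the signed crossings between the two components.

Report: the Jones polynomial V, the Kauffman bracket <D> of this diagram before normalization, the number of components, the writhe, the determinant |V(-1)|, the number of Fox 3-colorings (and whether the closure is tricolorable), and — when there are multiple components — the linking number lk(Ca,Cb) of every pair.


V(t) = t^-2 - t^-1 + 1 - t + t^2
bracket: A^-8 - A^-4 + 1 - A^4 + A^8, w = 0
1 component, writhe 0, over 4 crossings
det 5, colorings 3 of 3^4 — not tricolorable
observation: det 5 = |V(-1)|; not divisible by 3, so not tricolorable


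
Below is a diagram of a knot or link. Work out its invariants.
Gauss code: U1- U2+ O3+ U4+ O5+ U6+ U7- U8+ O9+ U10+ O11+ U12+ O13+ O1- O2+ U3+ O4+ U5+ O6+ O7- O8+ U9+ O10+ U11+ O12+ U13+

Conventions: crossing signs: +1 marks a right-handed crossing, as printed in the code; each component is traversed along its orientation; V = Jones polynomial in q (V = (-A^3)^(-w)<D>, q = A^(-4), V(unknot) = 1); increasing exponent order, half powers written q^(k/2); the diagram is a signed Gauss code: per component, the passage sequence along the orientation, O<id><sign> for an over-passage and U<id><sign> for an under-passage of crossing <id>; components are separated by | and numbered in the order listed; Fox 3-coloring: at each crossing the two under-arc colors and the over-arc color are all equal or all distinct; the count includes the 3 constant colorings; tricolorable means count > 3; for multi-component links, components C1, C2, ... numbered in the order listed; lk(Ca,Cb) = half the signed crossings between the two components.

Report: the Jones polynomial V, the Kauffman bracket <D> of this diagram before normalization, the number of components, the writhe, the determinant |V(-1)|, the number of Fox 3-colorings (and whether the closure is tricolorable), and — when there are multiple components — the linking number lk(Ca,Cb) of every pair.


Jones polynomial: V(q) = q^4 + q^6 - q^7 + q^8 - q^9 + q^10 - q^11 + q^12 - q^13
<D> = A^-25 - A^-21 + A^-17 - A^-13 + A^-9 - A^-5 + A^-1 - A^3 - A^11; writhe +9
components 1, writhe +9 (13 crossings)
3-colorings: 9 of 3^13, det 9 — tricolorable
note: |V(-1)| = 9: so tricolorable, since 3 divides 9


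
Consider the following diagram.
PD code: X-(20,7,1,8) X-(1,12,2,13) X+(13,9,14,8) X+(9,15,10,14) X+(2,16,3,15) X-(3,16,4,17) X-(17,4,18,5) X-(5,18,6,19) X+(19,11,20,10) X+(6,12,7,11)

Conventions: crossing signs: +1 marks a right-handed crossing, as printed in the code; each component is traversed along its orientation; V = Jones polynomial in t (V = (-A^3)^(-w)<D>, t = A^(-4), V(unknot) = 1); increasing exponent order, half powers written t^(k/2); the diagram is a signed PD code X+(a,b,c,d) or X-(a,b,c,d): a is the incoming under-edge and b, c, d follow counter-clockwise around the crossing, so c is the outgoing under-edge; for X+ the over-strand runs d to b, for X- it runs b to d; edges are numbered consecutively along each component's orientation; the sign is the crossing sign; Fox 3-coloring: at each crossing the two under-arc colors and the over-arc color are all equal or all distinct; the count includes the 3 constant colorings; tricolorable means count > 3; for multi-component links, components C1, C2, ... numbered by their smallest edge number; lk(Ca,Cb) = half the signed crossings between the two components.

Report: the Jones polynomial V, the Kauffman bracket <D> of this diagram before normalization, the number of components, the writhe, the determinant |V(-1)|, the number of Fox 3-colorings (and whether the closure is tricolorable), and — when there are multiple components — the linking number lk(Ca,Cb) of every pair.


V(t) = -t^-3 + t^-2 - t^-1 + 3 - t + t^2 - t^3
bracket: -A^-12 + A^-8 - A^-4 + 3 - A^4 + A^8 - A^12, w = 0
1 component, writhe 0, over 10 crossings
det 9, colorings 27 of 3^10 — tricolorable
observation: w = 0 shifts under R1 moves; the (-A^3)^(0) factor cancels that in V


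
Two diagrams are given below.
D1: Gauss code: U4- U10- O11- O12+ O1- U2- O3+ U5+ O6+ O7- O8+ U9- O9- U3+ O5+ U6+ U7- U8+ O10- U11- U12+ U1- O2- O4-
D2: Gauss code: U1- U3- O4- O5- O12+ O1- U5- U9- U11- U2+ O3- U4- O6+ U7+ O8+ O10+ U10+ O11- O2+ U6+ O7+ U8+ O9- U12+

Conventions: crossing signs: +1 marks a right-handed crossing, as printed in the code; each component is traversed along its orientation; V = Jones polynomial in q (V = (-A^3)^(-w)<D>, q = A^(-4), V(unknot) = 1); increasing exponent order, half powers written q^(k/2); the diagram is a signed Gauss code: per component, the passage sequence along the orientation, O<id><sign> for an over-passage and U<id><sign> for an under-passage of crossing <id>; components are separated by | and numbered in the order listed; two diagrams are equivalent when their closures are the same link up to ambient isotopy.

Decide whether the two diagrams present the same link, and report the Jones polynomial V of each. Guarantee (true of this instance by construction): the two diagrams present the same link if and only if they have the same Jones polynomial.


equivalent: yes
V(D1) = -q^-3 + q^-2 - q^-1 + 3 - q + q^2 - q^3  (w -2, c 12, <D> = -A^-18 + A^-14 - A^-10 + 3A^-6 - A^-2 + A^2 - A^6)
V(D2) = -q^-3 + q^-2 - q^-1 + 3 - q + q^2 - q^3  [12 crossings, <D> = -A^-12 + A^-8 - A^-4 + 3 - A^4 + A^8 - A^12, w = 0]
key observation: one V(q) for all 2 diagrams — one class (guaranteed)


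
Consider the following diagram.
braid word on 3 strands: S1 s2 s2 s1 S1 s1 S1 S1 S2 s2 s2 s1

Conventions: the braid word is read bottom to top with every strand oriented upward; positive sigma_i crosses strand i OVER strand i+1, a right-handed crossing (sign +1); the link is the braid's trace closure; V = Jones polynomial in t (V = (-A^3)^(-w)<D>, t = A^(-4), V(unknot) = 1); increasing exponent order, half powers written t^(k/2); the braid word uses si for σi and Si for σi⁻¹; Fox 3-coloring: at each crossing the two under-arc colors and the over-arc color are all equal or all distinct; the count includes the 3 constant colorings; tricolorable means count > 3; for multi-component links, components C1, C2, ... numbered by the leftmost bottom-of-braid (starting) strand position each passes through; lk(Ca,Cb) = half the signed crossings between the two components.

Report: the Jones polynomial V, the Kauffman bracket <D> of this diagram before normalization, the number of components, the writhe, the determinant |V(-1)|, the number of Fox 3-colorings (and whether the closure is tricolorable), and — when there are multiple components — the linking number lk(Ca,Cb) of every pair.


V(t) = t + t^3 - t^4
bracket: -A^-10 + A^-6 + A^2, w = +2
1 component, writhe +2, over 12 crossings
det 3, colorings 9 of 3^12 — tricolorable
observation: w = +2 (over 12 crossings) is diagram-only; (-A^3)^(-2) removes it from V


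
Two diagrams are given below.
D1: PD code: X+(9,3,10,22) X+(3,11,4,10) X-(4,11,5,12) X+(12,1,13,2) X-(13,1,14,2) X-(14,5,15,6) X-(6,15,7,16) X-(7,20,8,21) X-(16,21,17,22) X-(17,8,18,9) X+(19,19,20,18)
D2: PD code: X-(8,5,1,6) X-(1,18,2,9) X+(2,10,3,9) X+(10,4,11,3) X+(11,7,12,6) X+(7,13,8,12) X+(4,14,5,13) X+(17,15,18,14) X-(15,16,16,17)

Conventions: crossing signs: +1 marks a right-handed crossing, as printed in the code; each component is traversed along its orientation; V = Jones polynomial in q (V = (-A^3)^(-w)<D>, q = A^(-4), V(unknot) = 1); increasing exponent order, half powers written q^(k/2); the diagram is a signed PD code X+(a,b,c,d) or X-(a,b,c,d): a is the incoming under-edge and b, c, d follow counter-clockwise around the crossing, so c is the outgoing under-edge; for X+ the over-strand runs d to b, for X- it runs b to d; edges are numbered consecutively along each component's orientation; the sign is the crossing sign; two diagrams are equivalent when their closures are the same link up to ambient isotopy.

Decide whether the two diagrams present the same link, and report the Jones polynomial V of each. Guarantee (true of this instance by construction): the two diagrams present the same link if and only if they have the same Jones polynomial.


same link: no
V(D1) = q^(-9/2) - q^(-5/2) - q^(-3/2) - q^(-1/2)  [11 crossings, <D> = A^-7 + A^-3 + A - A^9, w = -3]
V(D2) = -q^(1/2) + q^(3/2) - q^(5/2) - q^(9/2)  (w +3, c 9, <D> = A^-9 + A^-1 - A^3 + A^7)
note: 2 values of V(q) split the 2 diagrams


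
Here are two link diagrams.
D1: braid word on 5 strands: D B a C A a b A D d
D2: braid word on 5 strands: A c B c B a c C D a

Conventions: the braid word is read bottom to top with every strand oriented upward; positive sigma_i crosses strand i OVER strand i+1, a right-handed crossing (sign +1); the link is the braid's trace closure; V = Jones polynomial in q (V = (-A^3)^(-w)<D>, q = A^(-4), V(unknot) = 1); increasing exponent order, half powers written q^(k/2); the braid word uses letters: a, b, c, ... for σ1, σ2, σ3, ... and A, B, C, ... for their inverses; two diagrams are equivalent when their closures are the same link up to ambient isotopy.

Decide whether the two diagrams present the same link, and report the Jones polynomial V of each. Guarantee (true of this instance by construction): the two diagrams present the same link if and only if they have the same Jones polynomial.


same link: no
V(D1) = 1  [10 crossings, <D> = A^-6, w = -2]
V(D2) = q^-2 - q^-1 + 1 - q + q^2  [10 crossings, <D> = A^-8 - A^-4 + 1 - A^4 + A^8, w = 0]
insight: 2 values of V(q) split the 2 diagrams


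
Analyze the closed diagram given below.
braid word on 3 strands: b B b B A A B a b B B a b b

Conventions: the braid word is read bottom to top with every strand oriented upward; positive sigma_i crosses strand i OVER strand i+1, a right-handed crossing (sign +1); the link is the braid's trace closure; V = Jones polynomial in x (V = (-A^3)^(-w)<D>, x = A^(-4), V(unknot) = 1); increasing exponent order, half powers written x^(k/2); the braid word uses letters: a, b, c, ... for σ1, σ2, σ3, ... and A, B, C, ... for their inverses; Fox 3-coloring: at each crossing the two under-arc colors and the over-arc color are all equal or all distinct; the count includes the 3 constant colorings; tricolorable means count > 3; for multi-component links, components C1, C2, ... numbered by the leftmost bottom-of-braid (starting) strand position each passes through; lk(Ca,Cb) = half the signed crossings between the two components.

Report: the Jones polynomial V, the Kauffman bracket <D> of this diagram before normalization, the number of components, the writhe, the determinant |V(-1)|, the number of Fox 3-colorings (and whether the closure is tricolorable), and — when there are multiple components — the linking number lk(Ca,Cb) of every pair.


V(x) = -x^-3 + 2x^-2 - 2x^-1 + 3 - 2x + 2x^2 - x^3
bracket: -A^-12 + 2A^-8 - 2A^-4 + 3 - 2A^4 + 2A^8 - A^12, w = 0
1 component, writhe 0, over 14 crossings
det 13, colorings 3 of 3^14 — not tricolorable
observation: the word shrinks to σ1⁻¹ σ1⁻¹ σ2⁻¹ σ1 σ2⁻¹ σ1 σ2 σ2 after cancelling


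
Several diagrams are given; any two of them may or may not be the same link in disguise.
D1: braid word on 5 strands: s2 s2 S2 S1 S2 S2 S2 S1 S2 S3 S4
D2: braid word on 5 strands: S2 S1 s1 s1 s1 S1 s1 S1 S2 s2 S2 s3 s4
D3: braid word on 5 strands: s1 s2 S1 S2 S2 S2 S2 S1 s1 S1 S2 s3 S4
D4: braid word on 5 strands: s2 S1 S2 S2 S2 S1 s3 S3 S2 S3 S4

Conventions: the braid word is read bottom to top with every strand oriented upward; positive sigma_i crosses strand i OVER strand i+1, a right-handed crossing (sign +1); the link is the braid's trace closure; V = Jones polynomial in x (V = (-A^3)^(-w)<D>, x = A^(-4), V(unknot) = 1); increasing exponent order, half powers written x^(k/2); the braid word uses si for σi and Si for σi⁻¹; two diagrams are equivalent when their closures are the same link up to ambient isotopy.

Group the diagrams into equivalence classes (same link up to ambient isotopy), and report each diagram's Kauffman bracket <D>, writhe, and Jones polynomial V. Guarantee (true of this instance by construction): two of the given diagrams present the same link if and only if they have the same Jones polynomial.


grouping into links: {D1, D3, D4} | {D2}
V(D1) = x^(-13/2) - x^(-11/2) + x^(-9/2) - 2x^(-7/2) - x^(-3/2)  (w -7, c 11, <D> = A^-15 + 2A^-7 - A^-3 + A - A^5)
D2 (bracket A^5 + A^13; 13 crossings at w = +1): V = -x^(-5/2) - x^(-1/2)
V(D3) = x^(-13/2) - x^(-11/2) + x^(-9/2) - 2x^(-7/2) - x^(-3/2)  [13 crossings, <D> = A^-9 + 2A^-1 - A^3 + A^7 - A^11, w = -5]
D4 (bracket A^-15 + 2A^-7 - A^-3 + A - A^5; 11 crossings at w = -7): V = x^(-13/2) - x^(-11/2) + x^(-9/2) - 2x^(-7/2) - x^(-3/2)
key observation: 2 classes among 4 diagrams; unequal V(x) rules out equality


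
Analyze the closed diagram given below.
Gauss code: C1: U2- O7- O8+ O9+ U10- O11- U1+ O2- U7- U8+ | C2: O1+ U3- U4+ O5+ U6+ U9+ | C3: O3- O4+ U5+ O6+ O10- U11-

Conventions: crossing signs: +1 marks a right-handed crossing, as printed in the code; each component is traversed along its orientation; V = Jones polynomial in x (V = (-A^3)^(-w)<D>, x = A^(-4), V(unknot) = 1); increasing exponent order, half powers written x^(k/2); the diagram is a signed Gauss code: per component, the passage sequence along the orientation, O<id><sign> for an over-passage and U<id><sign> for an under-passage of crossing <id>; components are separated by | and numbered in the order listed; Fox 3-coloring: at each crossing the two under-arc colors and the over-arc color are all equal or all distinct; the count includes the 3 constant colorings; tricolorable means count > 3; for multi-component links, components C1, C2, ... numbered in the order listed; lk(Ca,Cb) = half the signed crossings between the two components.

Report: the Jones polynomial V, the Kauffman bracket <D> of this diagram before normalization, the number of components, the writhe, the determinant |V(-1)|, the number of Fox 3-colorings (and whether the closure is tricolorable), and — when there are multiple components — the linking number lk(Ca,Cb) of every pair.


V = 2 + x^2 + x^4
<D> = -A^-13 - A^-5 - 2A^3 (w = +1)
3 components over 11 crossings, w = +1
lk(C1,C2): +1
lk(C1,C3) = -1
linking number lk(C2,C3) = +1
3 Fox colorings among 3^11, |V(-1)| = 4: not tricolorable
why: w = +1 (over 11 crossings) is diagram-only; (-A^3)^(-1) removes it from V


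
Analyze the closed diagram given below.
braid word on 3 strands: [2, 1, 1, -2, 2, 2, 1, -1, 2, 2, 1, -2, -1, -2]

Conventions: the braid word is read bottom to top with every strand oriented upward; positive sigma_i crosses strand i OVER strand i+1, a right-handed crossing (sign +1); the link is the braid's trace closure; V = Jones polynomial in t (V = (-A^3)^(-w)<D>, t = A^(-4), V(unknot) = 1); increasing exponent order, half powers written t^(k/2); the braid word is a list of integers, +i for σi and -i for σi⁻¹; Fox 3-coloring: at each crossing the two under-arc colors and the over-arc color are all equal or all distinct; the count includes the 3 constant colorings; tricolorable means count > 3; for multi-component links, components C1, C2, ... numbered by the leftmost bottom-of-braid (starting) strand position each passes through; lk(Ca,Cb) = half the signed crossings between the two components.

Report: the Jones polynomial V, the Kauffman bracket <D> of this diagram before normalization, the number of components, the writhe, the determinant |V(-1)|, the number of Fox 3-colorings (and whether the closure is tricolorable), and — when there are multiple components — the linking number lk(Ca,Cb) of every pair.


V = t - t^2 + 2t^3 - t^4 + t^5 - t^6
<D> = -A^-12 + A^-8 - A^-4 + 2 - A^4 + A^8 (w = +4)
1 component over 14 crossings, w = +4
3 Fox colorings among 3^14, |V(-1)| = 7: not tricolorable
why: w = +4 (over 14 crossings) is diagram-only; (-A^3)^(-4) removes it from V


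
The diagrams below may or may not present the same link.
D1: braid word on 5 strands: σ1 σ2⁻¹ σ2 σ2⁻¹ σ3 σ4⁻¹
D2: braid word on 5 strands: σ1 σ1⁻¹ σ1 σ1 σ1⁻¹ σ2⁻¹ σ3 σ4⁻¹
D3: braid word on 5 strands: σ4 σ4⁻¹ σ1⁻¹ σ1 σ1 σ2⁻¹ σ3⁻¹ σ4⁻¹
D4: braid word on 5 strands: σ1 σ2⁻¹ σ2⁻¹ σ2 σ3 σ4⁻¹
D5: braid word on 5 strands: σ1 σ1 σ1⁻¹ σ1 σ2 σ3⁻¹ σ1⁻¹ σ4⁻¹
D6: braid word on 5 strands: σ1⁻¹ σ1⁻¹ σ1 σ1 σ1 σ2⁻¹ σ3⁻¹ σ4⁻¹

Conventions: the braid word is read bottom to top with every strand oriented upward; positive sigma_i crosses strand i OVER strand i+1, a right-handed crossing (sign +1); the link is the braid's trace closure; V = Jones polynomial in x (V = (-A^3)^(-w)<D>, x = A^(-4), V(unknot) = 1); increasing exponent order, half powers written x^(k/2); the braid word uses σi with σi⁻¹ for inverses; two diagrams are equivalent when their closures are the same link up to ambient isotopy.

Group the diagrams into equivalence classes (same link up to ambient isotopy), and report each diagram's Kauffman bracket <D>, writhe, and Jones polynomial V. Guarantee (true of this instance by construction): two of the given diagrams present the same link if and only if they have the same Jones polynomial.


equivalence classes: {D1, D2, D3, D4, D5, D6}
D1 (bracket 1; 6 crossings at w = 0): V = 1
V(D2) = 1  (w 0, c 8, <D> = 1)
V(D3) = 1  (w -2, c 8, <D> = A^-6)
V(D4) = 1  (w 0, c 6, <D> = 1)
V(D5) = 1  [8 crossings, <D> = 1, w = 0]
V(D6) = 1  (w -2, c 8, <D> = A^-6)
observation: one V(x) for all 6 diagrams — one class (guaranteed)


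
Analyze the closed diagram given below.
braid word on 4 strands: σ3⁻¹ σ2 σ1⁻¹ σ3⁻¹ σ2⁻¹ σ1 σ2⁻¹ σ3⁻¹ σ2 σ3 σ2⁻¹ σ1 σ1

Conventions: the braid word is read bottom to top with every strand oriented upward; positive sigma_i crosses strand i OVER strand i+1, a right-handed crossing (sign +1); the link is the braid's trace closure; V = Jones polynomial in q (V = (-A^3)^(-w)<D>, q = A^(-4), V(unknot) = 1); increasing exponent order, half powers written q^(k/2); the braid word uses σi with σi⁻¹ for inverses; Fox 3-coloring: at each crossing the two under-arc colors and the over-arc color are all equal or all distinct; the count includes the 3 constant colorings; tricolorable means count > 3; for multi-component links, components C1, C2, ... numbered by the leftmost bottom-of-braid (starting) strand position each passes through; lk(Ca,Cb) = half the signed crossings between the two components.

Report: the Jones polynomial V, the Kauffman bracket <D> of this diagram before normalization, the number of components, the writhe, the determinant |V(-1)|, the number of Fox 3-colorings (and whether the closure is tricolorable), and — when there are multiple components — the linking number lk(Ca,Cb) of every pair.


V = -q^-5 + 3q^-4 - 4q^-3 + 5q^-2 - 6q^-1 + 6 - 4q + 3q^2 - q^3
<D> = A^-15 - 3A^-11 + 4A^-7 - 6A^-3 + 6A - 5A^5 + 4A^9 - 3A^13 + A^17 (w = -1)
1 component over 13 crossings, w = -1
9 Fox colorings among 3^13, |V(-1)| = 33: tricolorable
why: det 33 = |V(-1)|; divisible by 3, so tricolorable


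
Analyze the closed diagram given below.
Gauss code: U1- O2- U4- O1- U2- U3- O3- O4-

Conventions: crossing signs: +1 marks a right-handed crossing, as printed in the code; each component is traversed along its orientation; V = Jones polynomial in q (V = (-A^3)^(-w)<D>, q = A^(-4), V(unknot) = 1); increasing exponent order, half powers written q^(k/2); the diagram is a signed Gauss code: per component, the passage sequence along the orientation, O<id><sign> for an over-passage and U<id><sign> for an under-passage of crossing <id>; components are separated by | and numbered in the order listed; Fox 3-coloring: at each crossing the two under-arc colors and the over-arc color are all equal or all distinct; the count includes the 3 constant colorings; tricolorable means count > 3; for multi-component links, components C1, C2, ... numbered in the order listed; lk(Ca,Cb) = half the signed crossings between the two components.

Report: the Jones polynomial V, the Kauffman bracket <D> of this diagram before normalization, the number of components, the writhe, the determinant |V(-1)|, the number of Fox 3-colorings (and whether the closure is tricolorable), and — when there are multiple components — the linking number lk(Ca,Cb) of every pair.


V(q) = -q^-4 + q^-3 + q^-1
bracket: A^-8 + 1 - A^4, w = -4
1 component, writhe -4, over 4 crossings
det 3, colorings 9 of 3^4 — tricolorable
observation: w = -4 (over 4 crossings) is diagram-only; (-A^3)^(4) removes it from V


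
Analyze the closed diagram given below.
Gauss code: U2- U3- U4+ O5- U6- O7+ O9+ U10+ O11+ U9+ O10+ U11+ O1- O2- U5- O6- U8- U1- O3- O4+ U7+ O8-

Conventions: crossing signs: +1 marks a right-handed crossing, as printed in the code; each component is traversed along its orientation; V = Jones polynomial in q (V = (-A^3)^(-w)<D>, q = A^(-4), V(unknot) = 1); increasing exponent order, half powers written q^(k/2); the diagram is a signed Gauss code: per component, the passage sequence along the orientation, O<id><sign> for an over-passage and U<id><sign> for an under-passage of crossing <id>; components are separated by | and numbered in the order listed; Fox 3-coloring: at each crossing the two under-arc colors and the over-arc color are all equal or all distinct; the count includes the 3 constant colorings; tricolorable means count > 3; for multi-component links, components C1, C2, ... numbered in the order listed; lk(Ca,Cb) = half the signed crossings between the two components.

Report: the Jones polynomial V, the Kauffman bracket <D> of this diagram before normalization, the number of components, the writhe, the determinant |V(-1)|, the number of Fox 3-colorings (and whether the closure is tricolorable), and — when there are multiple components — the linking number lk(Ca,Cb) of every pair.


Jones polynomial: V(q) = -q^-3 + q^-2 - q^-1 + 3 - q + q^2 - q^3
<D> = A^-15 - A^-11 + A^-7 - 3A^-3 + A - A^5 + A^9; writhe -1
components 1, writhe -1 (11 crossings)
3-colorings: 27 of 3^11, det 9 — tricolorable
note: the span of V is 6, forcing >= 6 crossings in any diagram


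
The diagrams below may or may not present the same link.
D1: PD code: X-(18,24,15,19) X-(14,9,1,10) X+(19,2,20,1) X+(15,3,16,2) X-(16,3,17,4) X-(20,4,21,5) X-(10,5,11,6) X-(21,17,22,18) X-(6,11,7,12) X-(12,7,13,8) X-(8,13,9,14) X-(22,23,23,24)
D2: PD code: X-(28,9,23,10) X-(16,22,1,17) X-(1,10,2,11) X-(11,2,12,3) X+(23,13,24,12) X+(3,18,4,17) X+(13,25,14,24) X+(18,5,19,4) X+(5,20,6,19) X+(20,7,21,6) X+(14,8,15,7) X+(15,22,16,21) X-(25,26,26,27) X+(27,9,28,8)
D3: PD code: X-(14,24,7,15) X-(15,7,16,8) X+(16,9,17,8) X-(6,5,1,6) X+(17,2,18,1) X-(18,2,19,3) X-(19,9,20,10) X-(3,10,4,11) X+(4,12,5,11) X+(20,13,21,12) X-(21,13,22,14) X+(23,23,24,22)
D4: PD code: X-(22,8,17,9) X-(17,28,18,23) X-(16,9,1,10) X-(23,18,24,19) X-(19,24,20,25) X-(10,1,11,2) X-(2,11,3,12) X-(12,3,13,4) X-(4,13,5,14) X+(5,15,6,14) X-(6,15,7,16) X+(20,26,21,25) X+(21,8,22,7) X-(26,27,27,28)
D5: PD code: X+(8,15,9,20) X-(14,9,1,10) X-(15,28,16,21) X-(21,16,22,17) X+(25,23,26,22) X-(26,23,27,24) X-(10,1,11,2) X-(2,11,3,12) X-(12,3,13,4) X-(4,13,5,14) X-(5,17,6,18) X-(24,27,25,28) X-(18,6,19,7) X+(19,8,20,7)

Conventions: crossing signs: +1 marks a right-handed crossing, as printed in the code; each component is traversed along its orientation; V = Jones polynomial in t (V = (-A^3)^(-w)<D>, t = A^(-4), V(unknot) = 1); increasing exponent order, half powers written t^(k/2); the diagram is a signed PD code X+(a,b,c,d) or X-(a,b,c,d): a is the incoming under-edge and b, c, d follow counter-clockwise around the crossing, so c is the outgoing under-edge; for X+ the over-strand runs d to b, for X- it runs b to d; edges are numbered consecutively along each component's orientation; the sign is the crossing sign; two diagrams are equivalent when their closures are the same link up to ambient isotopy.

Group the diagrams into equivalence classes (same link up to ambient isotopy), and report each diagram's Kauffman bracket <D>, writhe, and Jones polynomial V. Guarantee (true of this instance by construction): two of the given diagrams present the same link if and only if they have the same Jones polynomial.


equivalence classes: {D1, D4, D5} | {D2} | {D3}
D1 (bracket A^-16 + A^-12 + 2A^-8 + A^-4 + 1 - A^8 - A^16; 12 crossings at w = -8): V = -t^-10 - t^-8 + t^-6 + t^-5 + 2t^-4 + t^-3 + t^-2
V(D2) = t^2 + 2t^4 - t^5 + 2t^6 - t^7 + t^8  (w +4, c 14, <D> = A^-20 - A^-16 + 2A^-12 - A^-8 + 2A^-4 + A^4)
V(D3) = t^-3 + t^-2 + t^-1 + 1  [12 crossings, <D> = A^-6 + A^-2 + A^2 + A^6, w = -2]
V(D4) = -t^-10 - t^-8 + t^-6 + t^-5 + 2t^-4 + t^-3 + t^-2  [14 crossings, <D> = A^-16 + A^-12 + 2A^-8 + A^-4 + 1 - A^8 - A^16, w = -8]
V(D5) = -t^-10 - t^-8 + t^-6 + t^-5 + 2t^-4 + t^-3 + t^-2  [14 crossings, <D> = A^-16 + A^-12 + 2A^-8 + A^-4 + 1 - A^8 - A^16, w = -8]
observation: 3 classes among 5 diagrams; unequal V(t) rules out equality


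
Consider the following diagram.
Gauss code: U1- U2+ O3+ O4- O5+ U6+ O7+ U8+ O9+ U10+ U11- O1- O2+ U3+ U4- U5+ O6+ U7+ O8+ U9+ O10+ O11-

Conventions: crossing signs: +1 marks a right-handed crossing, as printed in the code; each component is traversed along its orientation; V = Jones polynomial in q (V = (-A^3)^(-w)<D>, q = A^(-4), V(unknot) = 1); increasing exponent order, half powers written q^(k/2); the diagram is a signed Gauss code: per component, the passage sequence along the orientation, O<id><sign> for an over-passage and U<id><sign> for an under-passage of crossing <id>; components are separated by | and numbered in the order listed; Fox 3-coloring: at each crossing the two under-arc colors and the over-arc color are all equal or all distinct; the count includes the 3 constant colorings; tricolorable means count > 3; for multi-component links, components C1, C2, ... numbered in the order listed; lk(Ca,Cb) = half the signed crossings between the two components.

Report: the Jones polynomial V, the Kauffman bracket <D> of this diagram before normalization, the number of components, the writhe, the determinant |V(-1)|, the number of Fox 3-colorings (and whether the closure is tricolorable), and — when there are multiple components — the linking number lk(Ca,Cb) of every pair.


V = q^2 + q^4 - q^5 + q^6 - q^7
<D> = A^-13 - A^-9 + A^-5 - A^-1 - A^7 (w = +5)
1 component over 11 crossings, w = +5
3 Fox colorings among 3^11, |V(-1)| = 5: not tricolorable
why: w = +5 shifts under R1 moves; the (-A^3)^(-5) factor cancels that in V


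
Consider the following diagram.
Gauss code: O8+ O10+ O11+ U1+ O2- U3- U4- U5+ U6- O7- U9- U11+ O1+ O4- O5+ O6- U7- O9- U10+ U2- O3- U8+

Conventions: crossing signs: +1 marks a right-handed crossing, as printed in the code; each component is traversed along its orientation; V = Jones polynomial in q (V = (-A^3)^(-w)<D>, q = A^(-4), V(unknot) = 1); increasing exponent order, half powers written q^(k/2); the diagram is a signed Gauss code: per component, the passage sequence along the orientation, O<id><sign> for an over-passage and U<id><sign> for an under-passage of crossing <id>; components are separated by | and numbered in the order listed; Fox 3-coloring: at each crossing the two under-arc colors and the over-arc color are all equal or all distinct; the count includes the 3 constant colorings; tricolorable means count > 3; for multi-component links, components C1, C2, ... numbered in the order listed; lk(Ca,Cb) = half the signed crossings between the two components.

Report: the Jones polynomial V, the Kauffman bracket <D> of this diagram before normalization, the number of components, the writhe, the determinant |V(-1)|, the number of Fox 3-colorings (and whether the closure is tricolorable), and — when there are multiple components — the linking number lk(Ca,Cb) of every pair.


V = q^-5 - 2q^-4 + 2q^-3 - 2q^-2 + 2q^-1 - 1 + q
<D> = -A^-7 + A^-3 - 2A + 2A^5 - 2A^9 + 2A^13 - A^17 (w = -1)
1 component over 11 crossings, w = -1
3 Fox colorings among 3^11, |V(-1)| = 11: not tricolorable
why: w = -1 shifts under R1 moves; the (-A^3)^(1) factor cancels that in V


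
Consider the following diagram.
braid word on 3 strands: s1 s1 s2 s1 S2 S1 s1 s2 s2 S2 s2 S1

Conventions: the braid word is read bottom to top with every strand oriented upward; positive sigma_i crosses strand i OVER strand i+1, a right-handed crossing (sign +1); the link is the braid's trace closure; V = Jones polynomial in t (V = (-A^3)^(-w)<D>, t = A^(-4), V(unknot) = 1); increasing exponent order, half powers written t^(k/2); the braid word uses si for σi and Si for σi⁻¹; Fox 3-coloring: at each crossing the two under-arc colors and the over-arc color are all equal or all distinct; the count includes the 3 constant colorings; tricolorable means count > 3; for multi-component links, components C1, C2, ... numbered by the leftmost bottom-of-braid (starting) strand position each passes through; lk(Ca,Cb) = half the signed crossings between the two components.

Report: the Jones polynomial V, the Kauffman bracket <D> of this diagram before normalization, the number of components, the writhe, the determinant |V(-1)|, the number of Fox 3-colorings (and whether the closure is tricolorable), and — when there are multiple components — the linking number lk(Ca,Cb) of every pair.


V = t + t^3 - t^4
<D> = -A^-4 + 1 + A^8 (w = +4)
1 component over 12 crossings, w = +4
9 Fox colorings among 3^12, |V(-1)| = 3: tricolorable
why: the span of V is 3, forcing >= 3 crossings in any diagram


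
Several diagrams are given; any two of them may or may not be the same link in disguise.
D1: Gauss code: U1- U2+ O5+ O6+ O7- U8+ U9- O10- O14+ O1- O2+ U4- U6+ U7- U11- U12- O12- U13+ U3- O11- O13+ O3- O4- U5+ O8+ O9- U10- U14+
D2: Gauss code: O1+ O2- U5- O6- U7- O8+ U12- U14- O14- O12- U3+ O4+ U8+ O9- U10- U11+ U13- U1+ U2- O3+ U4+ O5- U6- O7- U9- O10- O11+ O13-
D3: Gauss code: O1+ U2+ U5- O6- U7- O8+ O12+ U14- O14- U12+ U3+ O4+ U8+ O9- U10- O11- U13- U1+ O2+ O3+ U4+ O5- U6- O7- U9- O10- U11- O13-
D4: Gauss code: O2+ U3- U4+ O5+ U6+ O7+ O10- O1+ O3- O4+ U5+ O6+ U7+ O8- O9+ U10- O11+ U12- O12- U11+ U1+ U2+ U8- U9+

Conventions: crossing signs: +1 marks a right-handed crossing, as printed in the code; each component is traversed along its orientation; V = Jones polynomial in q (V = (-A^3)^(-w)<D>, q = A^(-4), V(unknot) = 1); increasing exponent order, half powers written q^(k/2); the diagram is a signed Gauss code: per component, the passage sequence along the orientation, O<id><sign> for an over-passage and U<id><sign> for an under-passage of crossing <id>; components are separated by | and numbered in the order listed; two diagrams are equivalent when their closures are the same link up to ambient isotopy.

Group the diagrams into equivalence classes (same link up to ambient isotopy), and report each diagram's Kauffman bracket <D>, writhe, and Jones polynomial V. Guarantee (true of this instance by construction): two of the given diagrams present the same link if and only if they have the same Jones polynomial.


grouping into links: {D1} | {D2, D3} | {D4}
V(D1) = 1  (w -2, c 14, <D> = A^-6)
D2 (bracket -A^-20 + 2A^-16 - 3A^-12 + 5A^-8 - 4A^-4 + 5 - 4A^4 + 2A^8 - A^12; 14 crossings at w = -4): V = -q^-6 + 2q^-5 - 4q^-4 + 5q^-3 - 4q^-2 + 5q^-1 - 3 + 2q - q^2
V(D3) = -q^-6 + 2q^-5 - 4q^-4 + 5q^-3 - 4q^-2 + 5q^-1 - 3 + 2q - q^2  [14 crossings, <D> = -A^-14 + 2A^-10 - 3A^-6 + 5A^-2 - 4A^2 + 5A^6 - 4A^10 + 2A^14 - A^18, w = -2]
V(D4) = q + q^3 - q^4  [12 crossings, <D> = -A^-4 + 1 + A^8, w = +4]
why: V(q) takes 3 values over 4 diagrams, fixing the grouping


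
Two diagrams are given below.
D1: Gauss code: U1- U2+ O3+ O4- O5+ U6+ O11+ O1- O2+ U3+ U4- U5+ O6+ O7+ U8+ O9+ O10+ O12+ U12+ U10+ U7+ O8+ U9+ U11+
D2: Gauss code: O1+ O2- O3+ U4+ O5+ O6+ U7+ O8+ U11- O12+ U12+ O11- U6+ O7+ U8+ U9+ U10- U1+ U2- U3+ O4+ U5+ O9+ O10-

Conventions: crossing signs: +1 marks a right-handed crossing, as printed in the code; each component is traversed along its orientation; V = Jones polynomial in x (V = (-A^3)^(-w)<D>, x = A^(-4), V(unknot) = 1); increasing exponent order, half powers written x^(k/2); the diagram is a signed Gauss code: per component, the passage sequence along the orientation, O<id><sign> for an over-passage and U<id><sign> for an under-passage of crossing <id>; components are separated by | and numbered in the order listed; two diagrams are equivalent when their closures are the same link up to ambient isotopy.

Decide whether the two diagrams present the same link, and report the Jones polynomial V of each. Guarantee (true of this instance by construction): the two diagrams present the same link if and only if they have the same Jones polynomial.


equivalent: yes
V(D1) = x^2 + 2x^4 - 2x^5 + x^6 - 2x^7 + x^8  (w +8, c 12, <D> = A^-8 - 2A^-4 + 1 - 2A^4 + 2A^8 + A^16)
V(D2) = x^2 + 2x^4 - 2x^5 + x^6 - 2x^7 + x^8  (w +6, c 12, <D> = A^-14 - 2A^-10 + A^-6 - 2A^-2 + 2A^2 + A^10)
why: from 12 to 12 crossings by R-moves: one link, two diagrams


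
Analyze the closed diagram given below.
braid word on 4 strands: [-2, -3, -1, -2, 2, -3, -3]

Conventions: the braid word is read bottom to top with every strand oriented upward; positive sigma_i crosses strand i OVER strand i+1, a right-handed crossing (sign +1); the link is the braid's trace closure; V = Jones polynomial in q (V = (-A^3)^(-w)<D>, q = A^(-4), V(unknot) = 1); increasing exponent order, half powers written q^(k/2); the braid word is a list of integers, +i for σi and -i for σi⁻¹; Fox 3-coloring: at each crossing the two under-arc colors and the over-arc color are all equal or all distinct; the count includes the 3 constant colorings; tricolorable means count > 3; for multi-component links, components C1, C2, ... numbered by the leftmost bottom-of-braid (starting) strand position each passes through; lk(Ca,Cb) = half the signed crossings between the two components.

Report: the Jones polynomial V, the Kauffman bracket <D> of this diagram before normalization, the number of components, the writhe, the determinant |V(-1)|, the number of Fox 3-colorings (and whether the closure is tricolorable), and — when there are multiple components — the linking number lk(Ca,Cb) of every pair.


Jones polynomial: V(q) = -q^-4 + q^-3 + q^-1
<D> = -A^-11 - A^-3 + A; writhe -5
components 1, writhe -5 (7 crossings)
3-colorings: 9 of 3^7, det 3 — tricolorable
note: free reduction leaves σ2⁻¹ σ3⁻¹ σ1⁻¹ σ3⁻¹ σ3⁻¹ of the original 7 letters


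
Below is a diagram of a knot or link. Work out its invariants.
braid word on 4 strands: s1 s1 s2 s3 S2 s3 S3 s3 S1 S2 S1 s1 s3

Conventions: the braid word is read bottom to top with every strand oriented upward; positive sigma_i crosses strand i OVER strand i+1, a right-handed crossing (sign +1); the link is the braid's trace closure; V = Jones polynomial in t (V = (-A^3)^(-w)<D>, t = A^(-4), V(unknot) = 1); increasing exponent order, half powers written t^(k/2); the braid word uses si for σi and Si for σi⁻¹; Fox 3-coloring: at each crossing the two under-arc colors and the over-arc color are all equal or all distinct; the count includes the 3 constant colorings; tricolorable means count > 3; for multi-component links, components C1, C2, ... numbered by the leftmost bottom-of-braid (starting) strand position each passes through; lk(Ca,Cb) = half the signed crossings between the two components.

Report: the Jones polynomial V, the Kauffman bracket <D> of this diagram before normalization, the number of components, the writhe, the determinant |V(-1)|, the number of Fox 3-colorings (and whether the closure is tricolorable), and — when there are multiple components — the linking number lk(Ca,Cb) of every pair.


V(t) = t + 2t^3 + t^5
bracket: -A^-11 - 2A^-3 - A^5, w = +3
3 components, writhe +3, over 13 crossings
lk(C1,C2) = +1
linking number lk(C1,C3) = 0
lk(C2,C3): +1
det 4, colorings 3 of 3^13 — not tricolorable
observation: summing lk over 3 pairs gives +2


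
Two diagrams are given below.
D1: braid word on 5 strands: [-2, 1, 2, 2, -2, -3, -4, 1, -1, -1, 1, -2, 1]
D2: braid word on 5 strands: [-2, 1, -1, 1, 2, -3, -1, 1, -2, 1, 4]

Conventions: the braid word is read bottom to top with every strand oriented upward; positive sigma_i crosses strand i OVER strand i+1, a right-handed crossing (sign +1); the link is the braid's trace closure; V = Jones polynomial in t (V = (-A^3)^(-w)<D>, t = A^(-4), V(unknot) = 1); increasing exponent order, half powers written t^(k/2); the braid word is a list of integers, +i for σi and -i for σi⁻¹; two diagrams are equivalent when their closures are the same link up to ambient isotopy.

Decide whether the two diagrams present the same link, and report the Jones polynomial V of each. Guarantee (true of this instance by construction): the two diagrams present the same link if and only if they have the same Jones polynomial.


equivalent: yes
D1 (bracket A^-13 + A^-5; 13 crossings at w = -1): V = -t^(1/2) - t^(5/2)
V(D2) = -t^(1/2) - t^(5/2)  [11 crossings, <D> = A^-7 + A, w = +1]
observation: all 2 diagrams share one V(t), hence one class


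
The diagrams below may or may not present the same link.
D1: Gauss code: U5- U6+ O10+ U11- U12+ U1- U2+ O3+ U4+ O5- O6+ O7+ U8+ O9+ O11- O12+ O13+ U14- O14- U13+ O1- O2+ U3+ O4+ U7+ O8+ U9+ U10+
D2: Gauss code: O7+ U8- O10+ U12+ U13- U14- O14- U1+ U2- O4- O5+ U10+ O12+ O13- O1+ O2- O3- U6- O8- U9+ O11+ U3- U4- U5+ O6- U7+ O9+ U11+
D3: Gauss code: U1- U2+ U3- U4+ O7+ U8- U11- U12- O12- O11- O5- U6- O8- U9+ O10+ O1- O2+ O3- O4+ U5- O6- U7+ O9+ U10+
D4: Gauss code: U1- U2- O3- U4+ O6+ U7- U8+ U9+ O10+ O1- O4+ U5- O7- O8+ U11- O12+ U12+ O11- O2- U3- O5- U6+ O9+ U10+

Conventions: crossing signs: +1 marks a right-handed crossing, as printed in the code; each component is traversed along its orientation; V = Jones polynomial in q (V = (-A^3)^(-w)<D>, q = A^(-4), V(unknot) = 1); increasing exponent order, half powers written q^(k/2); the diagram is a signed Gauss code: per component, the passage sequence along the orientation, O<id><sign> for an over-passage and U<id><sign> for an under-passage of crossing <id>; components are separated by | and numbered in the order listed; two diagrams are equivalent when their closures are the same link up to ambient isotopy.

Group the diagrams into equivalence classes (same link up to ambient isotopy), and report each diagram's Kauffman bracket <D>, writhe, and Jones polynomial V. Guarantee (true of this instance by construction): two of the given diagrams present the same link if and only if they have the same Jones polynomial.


equivalence classes: {D1} | {D2, D3, D4}
D1 (bracket -A^-10 + A^-6 - A^-2 + A^2 + A^10; 14 crossings at w = +6): V = q^2 + q^4 - q^5 + q^6 - q^7
D2 (bracket -A^-12 + 2A^-8 - 2A^-4 + 3 - 2A^4 + 2A^8 - A^12; 14 crossings at w = 0): V = -q^-3 + 2q^-2 - 2q^-1 + 3 - 2q + 2q^2 - q^3
V(D3) = -q^-3 + 2q^-2 - 2q^-1 + 3 - 2q + 2q^2 - q^3  [12 crossings, <D> = -A^-18 + 2A^-14 - 2A^-10 + 3A^-6 - 2A^-2 + 2A^2 - A^6, w = -2]
V(D4) = -q^-3 + 2q^-2 - 2q^-1 + 3 - 2q + 2q^2 - q^3  [12 crossings, <D> = -A^-12 + 2A^-8 - 2A^-4 + 3 - 2A^4 + 2A^8 - A^12, w = 0]
key observation: V(q) takes 2 values over 4 diagrams, fixing the grouping
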